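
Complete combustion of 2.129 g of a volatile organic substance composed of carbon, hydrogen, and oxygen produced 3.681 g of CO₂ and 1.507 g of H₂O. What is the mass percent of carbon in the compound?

mol C = 3.681 g CO₂ ÷ 44.009 g/mol = 0.083642 mol
mol H = 2 × 1.507 g H₂O ÷ 18.015 g/mol = 0.16731 mol
mass O = 2.129 − (1.0046 + 0.16864) = 0.95573 g → mol O = 0.95573 ÷ 15.999 = 0.059737 mol
mass % C = 1.0046 g ÷ 2.129 g × 100%

47.19%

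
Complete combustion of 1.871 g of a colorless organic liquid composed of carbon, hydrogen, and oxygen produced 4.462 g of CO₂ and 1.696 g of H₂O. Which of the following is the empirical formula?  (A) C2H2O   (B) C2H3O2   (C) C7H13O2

mol C = 4.462 g CO₂ ÷ 44.009 g/mol = 0.10139 mol
mol H = 2 × 1.696 g H₂O ÷ 18.015 g/mol = 0.18829 mol
mass O = 1.871 − (1.2178 + 0.18979) = 0.46343 g → mol O = 0.46343 ÷ 15.999 = 0.028966 mol
Divide by the smallest (0.028966 mol): C 3.500, H 6.500, O 1.000
Multiplying each by 2 gives whole numbers: C 7.00, H 13.00, O 2.00

(C) C7H13O2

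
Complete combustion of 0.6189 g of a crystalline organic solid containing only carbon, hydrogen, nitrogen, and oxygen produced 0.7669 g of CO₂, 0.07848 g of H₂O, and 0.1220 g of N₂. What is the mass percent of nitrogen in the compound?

mol C = 0.7669 g CO₂ ÷ 44.009 g/mol = 0.017426 mol
mol H = 2 × 0.07848 g H₂O ÷ 18.015 g/mol = 0.0087127 mol
mol N = 2 × 0.1220 g N₂ ÷ 28.014 g/mol = 0.0087099 mol
mass O = 0.6189 − (0.20930 + 0.0087824 + 0.12200) = 0.27881 g → mol O = 0.27881 ÷ 15.999 = 0.017427 mol
mass % N = 0.12200 g ÷ 0.6189 g × 100%

19.71%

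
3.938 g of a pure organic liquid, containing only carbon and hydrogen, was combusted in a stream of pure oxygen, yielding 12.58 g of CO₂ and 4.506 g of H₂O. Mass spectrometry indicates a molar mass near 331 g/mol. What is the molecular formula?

C24H42

mol C = 12.58 g CO₂ ÷ 44.009 g/mol = 0.28585 mol
mol H = 2 × 4.506 g H₂O ÷ 18.015 g/mol = 0.50025 mol
Divide by the smallest (0.28585 mol): C 1.000, H 1.750
Multiplying each by 4 gives whole numbers: C 4.00, H 7.00
Empirical formula: C4H7
Empirical-formula mass = 55.10 g/mol; 331 ÷ 55.10 ≈ 6, so the molecular formula is C24H42.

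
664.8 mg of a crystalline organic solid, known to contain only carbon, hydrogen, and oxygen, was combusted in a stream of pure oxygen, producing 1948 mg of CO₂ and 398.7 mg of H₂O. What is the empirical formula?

C8H8O

mol C = 1.948 g CO₂ ÷ 44.009 g/mol = 0.044264 mol
mol H = 2 × 0.3987 g H₂O ÷ 18.015 g/mol = 0.044263 mol
mass O = 0.6648 − (0.53165 + 0.044617) = 0.088532 g → mol O = 0.088532 ÷ 15.999 = 0.0055336 mol
Divide by the smallest (0.0055336 mol): C 7.999, H 7.999, O 1.000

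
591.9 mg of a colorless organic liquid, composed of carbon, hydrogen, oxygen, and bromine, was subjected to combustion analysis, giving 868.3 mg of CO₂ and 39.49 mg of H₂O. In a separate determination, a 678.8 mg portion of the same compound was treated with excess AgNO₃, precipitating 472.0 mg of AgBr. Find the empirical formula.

mol C = 0.8683 g CO₂ ÷ 44.009 g/mol = 0.019730 mol
mol H = 2 × 0.03949 g H₂O ÷ 18.015 g/mol = 0.0043841 mol
From the AgBr data: mol Br per gram of compound = (0.4720 ÷ 187.772) ÷ 0.6788 = 0.0037031 mol/g, so in the 0.5919 g combustion sample mol Br = 0.0021919 mol
mass O = 0.5919 − (0.23698 + 0.0044192 + 0.17514) = 0.17536 g → mol O = 0.17536 ÷ 15.999 = 0.010961 mol
Divide by the smallest (0.0021919 mol): C 9.001, H 2.000, Br 1.000, O 5.001

C9H2BrO5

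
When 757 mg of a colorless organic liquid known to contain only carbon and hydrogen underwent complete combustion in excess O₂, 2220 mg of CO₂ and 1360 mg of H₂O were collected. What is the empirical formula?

mol C = 2.22 g CO₂ ÷ 44.009 g/mol = 0.05044 mol
mol H = 2 × 1.36 g H₂O ÷ 18.015 g/mol = 0.1510 mol
Divide by the smallest (0.05044 mol): C 1.000, H 2.993

CH3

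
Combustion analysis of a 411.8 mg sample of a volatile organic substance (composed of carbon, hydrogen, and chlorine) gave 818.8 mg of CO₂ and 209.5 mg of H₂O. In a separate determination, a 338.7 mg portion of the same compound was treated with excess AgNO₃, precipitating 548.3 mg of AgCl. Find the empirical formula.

mol C = 0.8188 g CO₂ ÷ 44.009 g/mol = 0.018605 mol
mol H = 2 × 0.2095 g H₂O ÷ 18.015 g/mol = 0.023258 mol
From the AgCl data: mol Cl per gram of compound = (0.5483 ÷ 143.318) ÷ 0.3387 = 0.011295 mol/g, so in the 0.4118 g combustion sample mol Cl = 0.0046515 mol
Divide by the smallest (0.0046515 mol): C 4.000, H 5.000, Cl 1.000

C4H5Cl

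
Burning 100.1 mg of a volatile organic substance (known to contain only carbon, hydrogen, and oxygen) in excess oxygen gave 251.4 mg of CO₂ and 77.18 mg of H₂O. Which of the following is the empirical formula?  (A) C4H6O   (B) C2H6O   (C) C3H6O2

mol C = 0.2514 g CO₂ ÷ 44.009 g/mol = 0.0057125 mol
mol H = 2 × 0.07718 g H₂O ÷ 18.015 g/mol = 0.0085684 mol
mass O = 0.1001 − (0.068612 + 0.0086370) = 0.022851 g → mol O = 0.022851 ÷ 15.999 = 0.0014283 mol
Divide by the smallest (0.0014283 mol): C 4.000, H 5.999, O 1.000

(A) C4H6O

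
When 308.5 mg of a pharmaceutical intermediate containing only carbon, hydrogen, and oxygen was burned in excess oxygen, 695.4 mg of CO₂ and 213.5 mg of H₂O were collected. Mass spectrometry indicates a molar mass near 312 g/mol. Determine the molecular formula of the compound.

C16H24O6

mol C = 0.6954 g CO₂ ÷ 44.009 g/mol = 0.015801 mol
mol H = 2 × 0.2135 g H₂O ÷ 18.015 g/mol = 0.023702 mol
mass O = 0.3085 − (0.18979 + 0.023892) = 0.094818 g → mol O = 0.094818 ÷ 15.999 = 0.0059265 mol
Divide by the smallest (0.0059265 mol): C 2.666, H 3.999, O 1.000
Multiplying each by 3 gives whole numbers: C 8.00, H 12.00, O 3.00
Empirical formula: C8H12O3
Empirical-formula mass = 156.18 g/mol; 312 ÷ 156.18 ≈ 2, so the molecular formula is C16H24O6.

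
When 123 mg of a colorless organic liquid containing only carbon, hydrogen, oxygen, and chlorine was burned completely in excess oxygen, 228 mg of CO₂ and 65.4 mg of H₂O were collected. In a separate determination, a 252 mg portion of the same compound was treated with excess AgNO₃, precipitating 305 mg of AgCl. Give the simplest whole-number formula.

mol C = 0.228 g CO₂ ÷ 44.009 g/mol = 0.005181 mol
mol H = 2 × 0.0654 g H₂O ÷ 18.015 g/mol = 0.007261 mol
From the AgCl data: mol Cl per gram of compound = (0.305 ÷ 143.318) ÷ 0.252 = 0.008445 mol/g, so in the 0.123 g combustion sample mol Cl = 0.001039 mol
mass O = 0.123 − (0.06223 + 0.007319 + 0.03682) = 0.01663 g → mol O = 0.01663 ÷ 15.999 = 0.001040 mol
Divide by the smallest (0.001039 mol): C 4.988, H 6.990, Cl 1.000, O 1.001

C5H7ClO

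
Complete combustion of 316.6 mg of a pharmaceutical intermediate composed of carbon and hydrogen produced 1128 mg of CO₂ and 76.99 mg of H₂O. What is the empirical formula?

C3H

mol C = 1.128 g CO₂ ÷ 44.009 g/mol = 0.025631 mol
mol H = 2 × 0.07699 g H₂O ÷ 18.015 g/mol = 0.0085473 mol
Divide by the smallest (0.0085473 mol): C 2.999, H 1.000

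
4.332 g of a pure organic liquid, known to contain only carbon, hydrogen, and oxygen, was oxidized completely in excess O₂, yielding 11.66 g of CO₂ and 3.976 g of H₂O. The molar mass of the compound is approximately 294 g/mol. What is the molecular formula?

mol C = 11.66 g CO₂ ÷ 44.009 g/mol = 0.26495 mol
mol H = 2 × 3.976 g H₂O ÷ 18.015 g/mol = 0.44141 mol
mass O = 4.332 − (3.1823 + 0.44494) = 0.70479 g → mol O = 0.70479 ÷ 15.999 = 0.044052 mol
Divide by the smallest (0.044052 mol): C 6.014, H 10.020, O 1.000
Empirical formula: C6H10O
Empirical-formula mass = 98.15 g/mol; 294 ÷ 98.15 ≈ 3, so the molecular formula is C18H30O3.

C18H30O3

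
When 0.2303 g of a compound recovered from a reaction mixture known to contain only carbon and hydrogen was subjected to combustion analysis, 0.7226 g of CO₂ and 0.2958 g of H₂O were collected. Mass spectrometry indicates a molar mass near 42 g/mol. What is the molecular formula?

C3H6

mol C = 0.7226 g CO₂ ÷ 44.009 g/mol = 0.016419 mol
mol H = 2 × 0.2958 g H₂O ÷ 18.015 g/mol = 0.032839 mol
Divide by the smallest (0.016419 mol): C 1.000, H 2.000
Empirical formula: CH2
Empirical-formula mass = 14.03 g/mol; 42 ÷ 14.03 ≈ 3, so the molecular formula is C3H6.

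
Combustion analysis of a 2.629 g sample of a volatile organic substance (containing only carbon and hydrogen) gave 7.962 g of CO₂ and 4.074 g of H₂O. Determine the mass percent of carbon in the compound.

82.66%

mol C = 7.962 g CO₂ ÷ 44.009 g/mol = 0.18092 mol
mol H = 2 × 4.074 g H₂O ÷ 18.015 g/mol = 0.45229 mol
mass % C = 2.1730 g ÷ 2.629 g × 100%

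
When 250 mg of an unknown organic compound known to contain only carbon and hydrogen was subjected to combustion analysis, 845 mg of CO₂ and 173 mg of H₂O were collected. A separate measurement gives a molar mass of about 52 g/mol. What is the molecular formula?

C4H4

mol C = 0.845 g CO₂ ÷ 44.009 g/mol = 0.01920 mol
mol H = 2 × 0.173 g H₂O ÷ 18.015 g/mol = 0.01921 mol
Divide by the smallest (0.01920 mol): C 1.000, H 1.000
Empirical formula: CH
Empirical-formula mass = 13.02 g/mol; 52 ÷ 13.02 ≈ 4, so the molecular formula is C4H4.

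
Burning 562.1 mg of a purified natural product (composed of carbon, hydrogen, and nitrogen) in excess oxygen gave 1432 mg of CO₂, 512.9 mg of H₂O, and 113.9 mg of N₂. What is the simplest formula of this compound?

C4H7N

mol C = 1.432 g CO₂ ÷ 44.009 g/mol = 0.032539 mol
mol H = 2 × 0.5129 g H₂O ÷ 18.015 g/mol = 0.056941 mol
mol N = 2 × 0.1139 g N₂ ÷ 28.014 g/mol = 0.0081316 mol
Divide by the smallest (0.0081316 mol): C 4.002, H 7.002, N 1.000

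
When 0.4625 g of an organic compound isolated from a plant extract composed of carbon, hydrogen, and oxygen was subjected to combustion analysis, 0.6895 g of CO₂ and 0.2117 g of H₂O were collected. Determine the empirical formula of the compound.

mol C = 0.6895 g CO₂ ÷ 44.009 g/mol = 0.015667 mol
mol H = 2 × 0.2117 g H₂O ÷ 18.015 g/mol = 0.023503 mol
mass O = 0.4625 − (0.18818 + 0.023691) = 0.25063 g → mol O = 0.25063 ÷ 15.999 = 0.015665 mol
Divide by the smallest (0.015665 mol): C 1.000, H 1.500, O 1.000
Multiplying each by 2 gives whole numbers: C 2.00, H 3.00, O 2.00

C2H3O2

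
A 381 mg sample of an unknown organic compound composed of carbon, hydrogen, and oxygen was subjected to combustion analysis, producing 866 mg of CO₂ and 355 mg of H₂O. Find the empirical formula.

mol C = 0.866 g CO₂ ÷ 44.009 g/mol = 0.01968 mol
mol H = 2 × 0.355 g H₂O ÷ 18.015 g/mol = 0.03941 mol
mass O = 0.381 − (0.2363 + 0.03973) = 0.1049 g → mol O = 0.1049 ÷ 15.999 = 0.006558 mol
Divide by the smallest (0.006558 mol): C 3.001, H 6.010, O 1.000

C3H6O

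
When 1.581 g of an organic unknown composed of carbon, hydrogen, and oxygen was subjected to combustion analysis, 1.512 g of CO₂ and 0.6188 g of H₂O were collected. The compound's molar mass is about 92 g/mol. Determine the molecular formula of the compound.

mol C = 1.512 g CO₂ ÷ 44.009 g/mol = 0.034357 mol
mol H = 2 × 0.6188 g H₂O ÷ 18.015 g/mol = 0.068698 mol
mass O = 1.581 − (0.41266 + 0.069248) = 1.0991 g → mol O = 1.0991 ÷ 15.999 = 0.068698 mol
Divide by the smallest (0.034357 mol): C 1.000, H 2.000, O 2.000
Empirical formula: CH2O2
Empirical-formula mass = 46.02 g/mol; 92 ÷ 46.02 ≈ 2, so the molecular formula is C2H4O4.

C2H4O4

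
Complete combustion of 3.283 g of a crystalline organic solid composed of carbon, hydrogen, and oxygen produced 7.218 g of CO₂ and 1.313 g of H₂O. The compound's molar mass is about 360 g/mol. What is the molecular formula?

C18H16O8

mol C = 7.218 g CO₂ ÷ 44.009 g/mol = 0.16401 mol
mol H = 2 × 1.313 g H₂O ÷ 18.015 g/mol = 0.14577 mol
mass O = 3.283 − (1.9699 + 0.14693) = 1.1661 g → mol O = 1.1661 ÷ 15.999 = 0.072887 mol
Divide by the smallest (0.072887 mol): C 2.250, H 2.000, O 1.000
Multiplying each by 4 gives whole numbers: C 9.00, H 8.00, O 4.00
Empirical formula: C9H8O4
Empirical-formula mass = 180.16 g/mol; 360 ÷ 180.16 ≈ 2, so the molecular formula is C18H16O8.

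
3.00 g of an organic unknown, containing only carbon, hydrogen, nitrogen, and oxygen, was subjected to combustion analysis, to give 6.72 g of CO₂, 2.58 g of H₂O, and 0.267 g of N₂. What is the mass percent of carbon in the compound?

61.1%

mol C = 6.72 g CO₂ ÷ 44.009 g/mol = 0.1527 mol
mol H = 2 × 2.58 g H₂O ÷ 18.015 g/mol = 0.2864 mol
mol N = 2 × 0.267 g N₂ ÷ 28.014 g/mol = 0.01906 mol
mass O = 3.00 − (1.834 + 0.2887 + 0.2670) = 0.6102 g → mol O = 0.6102 ÷ 15.999 = 0.03814 mol
mass % C = 1.834 g ÷ 3.00 g × 100%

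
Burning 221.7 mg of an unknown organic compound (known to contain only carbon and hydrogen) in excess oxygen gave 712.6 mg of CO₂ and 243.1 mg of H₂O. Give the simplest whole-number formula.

mol C = 0.7126 g CO₂ ÷ 44.009 g/mol = 0.016192 mol
mol H = 2 × 0.2431 g H₂O ÷ 18.015 g/mol = 0.026989 mol
Divide by the smallest (0.016192 mol): C 1.000, H 1.667
Multiplying each by 3 gives whole numbers: C 3.00, H 5.00

C3H5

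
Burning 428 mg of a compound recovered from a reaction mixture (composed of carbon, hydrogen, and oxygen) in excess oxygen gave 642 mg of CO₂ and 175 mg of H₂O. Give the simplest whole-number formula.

C3H4O3

mol C = 0.642 g CO₂ ÷ 44.009 g/mol = 0.01459 mol
mol H = 2 × 0.175 g H₂O ÷ 18.015 g/mol = 0.01943 mol
mass O = 0.428 − (0.1752 + 0.01958) = 0.2332 g → mol O = 0.2332 ÷ 15.999 = 0.01458 mol
Divide by the smallest (0.01458 mol): C 1.001, H 1.333, O 1.000
Multiplying each by 3 gives whole numbers: C 3.00, H 4.00, O 3.00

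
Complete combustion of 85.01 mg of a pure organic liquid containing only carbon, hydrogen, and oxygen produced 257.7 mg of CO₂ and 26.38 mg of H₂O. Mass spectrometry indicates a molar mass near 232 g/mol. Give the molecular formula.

mol C = 0.2577 g CO₂ ÷ 44.009 g/mol = 0.0058556 mol
mol H = 2 × 0.02638 g H₂O ÷ 18.015 g/mol = 0.0029287 mol
mass O = 0.08501 − (0.070332 + 0.0029521) = 0.011726 g → mol O = 0.011726 ÷ 15.999 = 0.00073292 mol
Divide by the smallest (0.00073292 mol): C 7.989, H 3.996, O 1.000
Empirical formula: C8H4O
Empirical-formula mass = 116.12 g/mol; 232 ÷ 116.12 ≈ 2, so the molecular formula is C16H8O2.

C16H8O2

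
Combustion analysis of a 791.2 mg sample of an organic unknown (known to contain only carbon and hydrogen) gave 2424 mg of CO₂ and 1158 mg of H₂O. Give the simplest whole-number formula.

C3H7

mol C = 2.424 g CO₂ ÷ 44.009 g/mol = 0.055080 mol
mol H = 2 × 1.158 g H₂O ÷ 18.015 g/mol = 0.12856 mol
Divide by the smallest (0.055080 mol): C 1.000, H 2.334
Multiplying each by 3 gives whole numbers: C 3.00, H 7.00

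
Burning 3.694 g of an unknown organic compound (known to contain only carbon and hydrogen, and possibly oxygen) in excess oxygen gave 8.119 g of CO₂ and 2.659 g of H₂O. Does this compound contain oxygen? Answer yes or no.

yes

mol C = 8.119 g CO₂ ÷ 44.009 g/mol = 0.18448 mol
mol H = 2 × 2.659 g H₂O ÷ 18.015 g/mol = 0.29520 mol
C and H account for only 2.5134 g of the 3.694 g sample; the remaining 1.1806 g must be oxygen.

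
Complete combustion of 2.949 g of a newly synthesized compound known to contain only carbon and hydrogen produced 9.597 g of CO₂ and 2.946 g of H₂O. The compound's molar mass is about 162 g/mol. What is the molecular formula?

mol C = 9.597 g CO₂ ÷ 44.009 g/mol = 0.21807 mol
mol H = 2 × 2.946 g H₂O ÷ 18.015 g/mol = 0.32706 mol
Divide by the smallest (0.21807 mol): C 1.000, H 1.500
Multiplying each by 2 gives whole numbers: C 2.00, H 3.00
Empirical formula: C2H3
Empirical-formula mass = 27.05 g/mol; 162 ÷ 27.05 ≈ 6, so the molecular formula is C12H18.

C12H18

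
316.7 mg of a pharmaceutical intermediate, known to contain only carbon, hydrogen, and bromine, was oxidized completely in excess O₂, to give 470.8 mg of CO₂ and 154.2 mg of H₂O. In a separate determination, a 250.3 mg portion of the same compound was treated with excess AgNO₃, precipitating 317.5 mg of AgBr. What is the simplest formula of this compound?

C5H8Br

mol C = 0.4708 g CO₂ ÷ 44.009 g/mol = 0.010698 mol
mol H = 2 × 0.1542 g H₂O ÷ 18.015 g/mol = 0.017119 mol
From the AgBr data: mol Br per gram of compound = (0.3175 ÷ 187.772) ÷ 0.2503 = 0.0067554 mol/g, so in the 0.3167 g combustion sample mol Br = 0.0021394 mol
Divide by the smallest (0.0021394 mol): C 5.000, H 8.002, Br 1.000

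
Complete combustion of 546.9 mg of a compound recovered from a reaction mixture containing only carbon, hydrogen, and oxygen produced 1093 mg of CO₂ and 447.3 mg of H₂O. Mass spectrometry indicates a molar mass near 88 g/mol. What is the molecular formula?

C4H8O2

mol C = 1.093 g CO₂ ÷ 44.009 g/mol = 0.024836 mol
mol H = 2 × 0.4473 g H₂O ÷ 18.015 g/mol = 0.049659 mol
mass O = 0.5469 − (0.29830 + 0.050056) = 0.19854 g → mol O = 0.19854 ÷ 15.999 = 0.012410 mol
Divide by the smallest (0.012410 mol): C 2.001, H 4.002, O 1.000
Empirical formula: C2H4O
Empirical-formula mass = 44.05 g/mol; 88 ÷ 44.05 ≈ 2, so the molecular formula is C4H8O2.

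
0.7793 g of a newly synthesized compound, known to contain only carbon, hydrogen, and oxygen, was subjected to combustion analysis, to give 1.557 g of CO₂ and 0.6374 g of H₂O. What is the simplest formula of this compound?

C2H4O

mol C = 1.557 g CO₂ ÷ 44.009 g/mol = 0.035379 mol
mol H = 2 × 0.6374 g H₂O ÷ 18.015 g/mol = 0.070763 mol
mass O = 0.7793 − (0.42494 + 0.071329) = 0.28303 g → mol O = 0.28303 ÷ 15.999 = 0.017691 mol
Divide by the smallest (0.017691 mol): C 2.000, H 4.000, O 1.000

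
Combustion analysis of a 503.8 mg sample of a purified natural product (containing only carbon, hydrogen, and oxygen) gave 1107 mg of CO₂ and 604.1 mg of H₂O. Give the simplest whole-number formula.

C3H8O

mol C = 1.107 g CO₂ ÷ 44.009 g/mol = 0.025154 mol
mol H = 2 × 0.6041 g H₂O ÷ 18.015 g/mol = 0.067066 mol
mass O = 0.5038 − (0.30212 + 0.067603) = 0.13407 g → mol O = 0.13407 ÷ 15.999 = 0.0083801 mol
Divide by the smallest (0.0083801 mol): C 3.002, H 8.003, O 1.000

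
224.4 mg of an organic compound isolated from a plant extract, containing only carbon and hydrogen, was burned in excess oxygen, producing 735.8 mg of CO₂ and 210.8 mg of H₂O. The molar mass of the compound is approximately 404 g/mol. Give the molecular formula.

C30H42

mol C = 0.7358 g CO₂ ÷ 44.009 g/mol = 0.016719 mol
mol H = 2 × 0.2108 g H₂O ÷ 18.015 g/mol = 0.023403 mol
Divide by the smallest (0.016719 mol): C 1.000, H 1.400
Multiplying each by 5 gives whole numbers: C 5.00, H 7.00
Empirical formula: C5H7
Empirical-formula mass = 67.11 g/mol; 404 ÷ 67.11 ≈ 6, so the molecular formula is C30H42.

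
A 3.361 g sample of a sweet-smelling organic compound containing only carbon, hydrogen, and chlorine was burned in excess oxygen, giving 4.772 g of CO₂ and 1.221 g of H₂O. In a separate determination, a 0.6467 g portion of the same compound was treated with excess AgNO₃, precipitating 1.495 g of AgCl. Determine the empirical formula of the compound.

mol C = 4.772 g CO₂ ÷ 44.009 g/mol = 0.10843 mol
mol H = 2 × 1.221 g H₂O ÷ 18.015 g/mol = 0.13555 mol
From the AgCl data: mol Cl per gram of compound = (1.495 ÷ 143.318) ÷ 0.6467 = 0.016130 mol/g, so in the 3.361 g combustion sample mol Cl = 0.054213 mol
Divide by the smallest (0.054213 mol): C 2.000, H 2.500, Cl 1.000
Multiplying each by 2 gives whole numbers: C 4.00, H 5.00, Cl 2.00

C4H5Cl2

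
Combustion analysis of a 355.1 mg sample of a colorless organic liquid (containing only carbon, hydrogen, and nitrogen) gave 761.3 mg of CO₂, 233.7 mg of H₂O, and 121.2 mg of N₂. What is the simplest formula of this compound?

C2H3N

mol C = 0.7613 g CO₂ ÷ 44.009 g/mol = 0.017299 mol
mol H = 2 × 0.2337 g H₂O ÷ 18.015 g/mol = 0.025945 mol
mol N = 2 × 0.1212 g N₂ ÷ 28.014 g/mol = 0.0086528 mol
Divide by the smallest (0.0086528 mol): C 1.999, H 2.998, N 1.000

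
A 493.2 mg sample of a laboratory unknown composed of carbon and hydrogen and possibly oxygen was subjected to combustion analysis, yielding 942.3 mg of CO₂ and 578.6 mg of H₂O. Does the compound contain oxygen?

mol C = 0.9423 g CO₂ ÷ 44.009 g/mol = 0.021412 mol
mol H = 2 × 0.5786 g H₂O ÷ 18.015 g/mol = 0.064235 mol
C and H account for only 0.32192 g of the 0.4932 g sample; the remaining 0.17128 g must be oxygen.

yes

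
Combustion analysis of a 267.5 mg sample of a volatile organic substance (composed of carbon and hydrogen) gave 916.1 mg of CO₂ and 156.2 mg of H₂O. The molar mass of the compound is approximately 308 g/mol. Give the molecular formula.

C24H20

mol C = 0.9161 g CO₂ ÷ 44.009 g/mol = 0.020816 mol
mol H = 2 × 0.1562 g H₂O ÷ 18.015 g/mol = 0.017341 mol
Divide by the smallest (0.017341 mol): C 1.200, H 1.000
Multiplying each by 5 gives whole numbers: C 6.00, H 5.00
Empirical formula: C6H5
Empirical-formula mass = 77.11 g/mol; 308 ÷ 77.11 ≈ 4, so the molecular formula is C24H20.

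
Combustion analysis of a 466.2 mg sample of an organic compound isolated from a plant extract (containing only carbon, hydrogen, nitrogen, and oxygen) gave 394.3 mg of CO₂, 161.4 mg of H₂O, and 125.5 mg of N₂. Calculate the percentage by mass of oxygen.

mol C = 0.3943 g CO₂ ÷ 44.009 g/mol = 0.0089595 mol
mol H = 2 × 0.1614 g H₂O ÷ 18.015 g/mol = 0.017918 mol
mol N = 2 × 0.1255 g N₂ ÷ 28.014 g/mol = 0.0089598 mol
mass O = 0.4662 − (0.10761 + 0.018062 + 0.12550) = 0.21503 g → mol O = 0.21503 ÷ 15.999 = 0.013440 mol
mass % O = 0.21503 g ÷ 0.4662 g × 100%

46.12%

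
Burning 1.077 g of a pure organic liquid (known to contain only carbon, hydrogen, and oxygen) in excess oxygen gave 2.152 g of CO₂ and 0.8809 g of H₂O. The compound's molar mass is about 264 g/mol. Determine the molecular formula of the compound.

mol C = 2.152 g CO₂ ÷ 44.009 g/mol = 0.048899 mol
mol H = 2 × 0.8809 g H₂O ÷ 18.015 g/mol = 0.097796 mol
mass O = 1.077 − (0.58733 + 0.098579) = 0.39109 g → mol O = 0.39109 ÷ 15.999 = 0.024445 mol
Divide by the smallest (0.024445 mol): C 2.000, H 4.001, O 1.000
Empirical formula: C2H4O
Empirical-formula mass = 44.05 g/mol; 264 ÷ 44.05 ≈ 6, so the molecular formula is C12H24O6.

C12H24O6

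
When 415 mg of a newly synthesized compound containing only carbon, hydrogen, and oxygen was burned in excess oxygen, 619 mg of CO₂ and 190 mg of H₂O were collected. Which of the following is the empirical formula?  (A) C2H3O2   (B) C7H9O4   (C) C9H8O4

mol C = 0.619 g CO₂ ÷ 44.009 g/mol = 0.01407 mol
mol H = 2 × 0.190 g H₂O ÷ 18.015 g/mol = 0.02109 mol
mass O = 0.415 − (0.1689 + 0.02126) = 0.2248 g → mol O = 0.2248 ÷ 15.999 = 0.01405 mol
Divide by the smallest (0.01405 mol): C 1.001, H 1.501, O 1.000
Multiplying each by 2 gives whole numbers: C 2.00, H 3.00, O 2.00

(A) C2H3O2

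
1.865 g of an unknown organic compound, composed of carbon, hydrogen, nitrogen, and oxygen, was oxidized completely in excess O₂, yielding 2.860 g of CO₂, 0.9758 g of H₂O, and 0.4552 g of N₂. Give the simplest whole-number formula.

C6H10N3O3

mol C = 2.860 g CO₂ ÷ 44.009 g/mol = 0.064987 mol
mol H = 2 × 0.9758 g H₂O ÷ 18.015 g/mol = 0.10833 mol
mol N = 2 × 0.4552 g N₂ ÷ 28.014 g/mol = 0.032498 mol
mass O = 1.865 − (0.78056 + 0.10920 + 0.45520) = 0.52005 g → mol O = 0.52005 ÷ 15.999 = 0.032505 mol
Divide by the smallest (0.032498 mol): C 2.000, H 3.333, N 1.000, O 1.000
Multiplying each by 3 gives whole numbers: C 6.00, H 10.00, N 3.00, O 3.00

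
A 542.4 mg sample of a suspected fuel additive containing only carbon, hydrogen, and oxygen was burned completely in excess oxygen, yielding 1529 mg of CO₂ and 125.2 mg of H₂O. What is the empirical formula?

C5H2O

mol C = 1.529 g CO₂ ÷ 44.009 g/mol = 0.034743 mol
mol H = 2 × 0.1252 g H₂O ÷ 18.015 g/mol = 0.013900 mol
mass O = 0.5424 − (0.41730 + 0.014011) = 0.11109 g → mol O = 0.11109 ÷ 15.999 = 0.0069437 mol
Divide by the smallest (0.0069437 mol): C 5.004, H 2.002, O 1.000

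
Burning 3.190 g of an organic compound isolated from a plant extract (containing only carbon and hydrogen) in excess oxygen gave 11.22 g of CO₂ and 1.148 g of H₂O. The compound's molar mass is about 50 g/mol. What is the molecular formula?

C4H2

mol C = 11.22 g CO₂ ÷ 44.009 g/mol = 0.25495 mol
mol H = 2 × 1.148 g H₂O ÷ 18.015 g/mol = 0.12745 mol
Divide by the smallest (0.12745 mol): C 2.000, H 1.000
Empirical formula: C2H
Empirical-formula mass = 25.03 g/mol; 50 ÷ 25.03 ≈ 2, so the molecular formula is C4H2.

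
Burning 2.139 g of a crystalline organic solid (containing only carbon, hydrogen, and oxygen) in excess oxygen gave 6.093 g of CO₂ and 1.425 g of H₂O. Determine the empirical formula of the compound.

C7H8O

mol C = 6.093 g CO₂ ÷ 44.009 g/mol = 0.13845 mol
mol H = 2 × 1.425 g H₂O ÷ 18.015 g/mol = 0.15820 mol
mass O = 2.139 − (1.6629 + 0.15947) = 0.31662 g → mol O = 0.31662 ÷ 15.999 = 0.019790 mol
Divide by the smallest (0.019790 mol): C 6.996, H 7.994, O 1.000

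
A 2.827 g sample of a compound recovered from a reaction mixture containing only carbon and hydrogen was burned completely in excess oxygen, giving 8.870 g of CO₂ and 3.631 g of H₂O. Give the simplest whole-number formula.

CH2

mol C = 8.870 g CO₂ ÷ 44.009 g/mol = 0.20155 mol
mol H = 2 × 3.631 g H₂O ÷ 18.015 g/mol = 0.40311 mol
Divide by the smallest (0.20155 mol): C 1.000, H 2.000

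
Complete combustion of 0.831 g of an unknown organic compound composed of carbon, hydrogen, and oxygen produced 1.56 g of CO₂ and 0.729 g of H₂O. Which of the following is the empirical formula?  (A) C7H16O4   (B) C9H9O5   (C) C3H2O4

(A) C7H16O4

mol C = 1.56 g CO₂ ÷ 44.009 g/mol = 0.03545 mol
mol H = 2 × 0.729 g H₂O ÷ 18.015 g/mol = 0.08093 mol
mass O = 0.831 − (0.4258 + 0.08158) = 0.3237 g → mol O = 0.3237 ÷ 15.999 = 0.02023 mol
Divide by the smallest (0.02023 mol): C 1.752, H 4.001, O 1.000
Multiplying each by 4 gives whole numbers: C 7.01, H 16.00, O 4.00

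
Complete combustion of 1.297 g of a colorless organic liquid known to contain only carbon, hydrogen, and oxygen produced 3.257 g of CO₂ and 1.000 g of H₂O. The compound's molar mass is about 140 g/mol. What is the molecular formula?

mol C = 3.257 g CO₂ ÷ 44.009 g/mol = 0.074008 mol
mol H = 2 × 1.000 g H₂O ÷ 18.015 g/mol = 0.11102 mol
mass O = 1.297 − (0.88891 + 0.11191) = 0.29619 g → mol O = 0.29619 ÷ 15.999 = 0.018513 mol
Divide by the smallest (0.018513 mol): C 3.998, H 5.997, O 1.000
Empirical formula: C4H6O
Empirical-formula mass = 70.09 g/mol; 140 ÷ 70.09 ≈ 2, so the molecular formula is C8H12O2.

C8H12O2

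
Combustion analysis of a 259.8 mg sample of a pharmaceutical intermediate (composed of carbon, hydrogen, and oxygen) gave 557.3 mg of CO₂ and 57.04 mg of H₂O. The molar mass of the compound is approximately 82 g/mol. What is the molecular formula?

mol C = 0.5573 g CO₂ ÷ 44.009 g/mol = 0.012663 mol
mol H = 2 × 0.05704 g H₂O ÷ 18.015 g/mol = 0.0063325 mol
mass O = 0.2598 − (0.15210 + 0.0063832) = 0.10132 g → mol O = 0.10132 ÷ 15.999 = 0.0063328 mol
Divide by the smallest (0.0063325 mol): C 2.000, H 1.000, O 1.000
Empirical formula: C2HO
Empirical-formula mass = 41.03 g/mol; 82 ÷ 41.03 ≈ 2, so the molecular formula is C4H2O2.

C4H2O2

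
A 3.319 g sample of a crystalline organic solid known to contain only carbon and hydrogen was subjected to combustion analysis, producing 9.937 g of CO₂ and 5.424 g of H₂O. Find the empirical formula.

C3H8

mol C = 9.937 g CO₂ ÷ 44.009 g/mol = 0.22579 mol
mol H = 2 × 5.424 g H₂O ÷ 18.015 g/mol = 0.60216 mol
Divide by the smallest (0.22579 mol): C 1.000, H 2.667
Multiplying each by 3 gives whole numbers: C 3.00, H 8.00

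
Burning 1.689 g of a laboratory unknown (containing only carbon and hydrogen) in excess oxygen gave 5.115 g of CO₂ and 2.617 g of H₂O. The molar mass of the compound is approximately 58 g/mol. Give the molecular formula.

mol C = 5.115 g CO₂ ÷ 44.009 g/mol = 0.11623 mol
mol H = 2 × 2.617 g H₂O ÷ 18.015 g/mol = 0.29054 mol
Divide by the smallest (0.11623 mol): C 1.000, H 2.500
Multiplying each by 2 gives whole numbers: C 2.00, H 5.00
Empirical formula: C2H5
Empirical-formula mass = 29.06 g/mol; 58 ÷ 29.06 ≈ 2, so the molecular formula is C4H10.

C4H10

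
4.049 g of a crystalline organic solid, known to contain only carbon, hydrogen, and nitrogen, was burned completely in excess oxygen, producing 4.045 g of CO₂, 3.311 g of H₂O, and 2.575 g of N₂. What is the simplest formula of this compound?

CH4N2

mol C = 4.045 g CO₂ ÷ 44.009 g/mol = 0.091913 mol
mol H = 2 × 3.311 g H₂O ÷ 18.015 g/mol = 0.36758 mol
mol N = 2 × 2.575 g N₂ ÷ 28.014 g/mol = 0.18384 mol
Divide by the smallest (0.091913 mol): C 1.000, H 3.999, N 2.000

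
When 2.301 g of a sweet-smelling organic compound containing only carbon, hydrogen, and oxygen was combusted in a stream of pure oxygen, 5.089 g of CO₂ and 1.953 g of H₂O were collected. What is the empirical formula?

mol C = 5.089 g CO₂ ÷ 44.009 g/mol = 0.11564 mol
mol H = 2 × 1.953 g H₂O ÷ 18.015 g/mol = 0.21682 mol
mass O = 2.301 − (1.3889 + 0.21855) = 0.69355 g → mol O = 0.69355 ÷ 15.999 = 0.043350 mol
Divide by the smallest (0.043350 mol): C 2.668, H 5.002, O 1.000
Multiplying each by 3 gives whole numbers: C 8.00, H 15.00, O 3.00

C8H15O3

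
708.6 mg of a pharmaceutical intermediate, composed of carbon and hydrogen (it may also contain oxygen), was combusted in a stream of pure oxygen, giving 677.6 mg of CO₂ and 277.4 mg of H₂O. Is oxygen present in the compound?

yes

mol C = 0.6776 g CO₂ ÷ 44.009 g/mol = 0.015397 mol
mol H = 2 × 0.2774 g H₂O ÷ 18.015 g/mol = 0.030797 mol
C and H account for only 0.21597 g of the 0.7086 g sample; the remaining 0.49263 g must be oxygen.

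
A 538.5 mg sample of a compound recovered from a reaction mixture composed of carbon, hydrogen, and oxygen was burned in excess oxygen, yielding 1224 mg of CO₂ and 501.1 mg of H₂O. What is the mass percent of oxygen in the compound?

mol C = 1.224 g CO₂ ÷ 44.009 g/mol = 0.027812 mol
mol H = 2 × 0.5011 g H₂O ÷ 18.015 g/mol = 0.055631 mol
mass O = 0.5385 − (0.33406 + 0.056076) = 0.14837 g → mol O = 0.14837 ÷ 15.999 = 0.0092736 mol
mass % O = 0.14837 g ÷ 0.5385 g × 100%

27.55%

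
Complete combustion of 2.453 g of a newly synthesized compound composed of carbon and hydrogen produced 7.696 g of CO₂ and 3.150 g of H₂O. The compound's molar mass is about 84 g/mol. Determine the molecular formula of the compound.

C6H12

mol C = 7.696 g CO₂ ÷ 44.009 g/mol = 0.17487 mol
mol H = 2 × 3.150 g H₂O ÷ 18.015 g/mol = 0.34971 mol
Divide by the smallest (0.17487 mol): C 1.000, H 2.000
Empirical formula: CH2
Empirical-formula mass = 14.03 g/mol; 84 ÷ 14.03 ≈ 6, so the molecular formula is C6H12.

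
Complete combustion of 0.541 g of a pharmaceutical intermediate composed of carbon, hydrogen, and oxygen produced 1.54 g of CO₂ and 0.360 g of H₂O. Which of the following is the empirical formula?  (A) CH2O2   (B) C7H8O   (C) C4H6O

(B) C7H8O

mol C = 1.54 g CO₂ ÷ 44.009 g/mol = 0.03499 mol
mol H = 2 × 0.360 g H₂O ÷ 18.015 g/mol = 0.03997 mol
mass O = 0.541 − (0.4203 + 0.04029) = 0.08041 g → mol O = 0.08041 ÷ 15.999 = 0.005026 mol
Divide by the smallest (0.005026 mol): C 6.962, H 7.952, O 1.000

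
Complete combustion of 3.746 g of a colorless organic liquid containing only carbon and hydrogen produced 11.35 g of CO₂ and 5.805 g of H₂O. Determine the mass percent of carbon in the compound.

82.69%

mol C = 11.35 g CO₂ ÷ 44.009 g/mol = 0.25790 mol
mol H = 2 × 5.805 g H₂O ÷ 18.015 g/mol = 0.64446 mol
mass % C = 3.0977 g ÷ 3.746 g × 100%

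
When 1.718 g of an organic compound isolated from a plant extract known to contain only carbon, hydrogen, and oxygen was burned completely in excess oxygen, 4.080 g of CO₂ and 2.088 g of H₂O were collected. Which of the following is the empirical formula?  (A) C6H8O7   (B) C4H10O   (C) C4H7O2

(B) C4H10O

mol C = 4.080 g CO₂ ÷ 44.009 g/mol = 0.092708 mol
mol H = 2 × 2.088 g H₂O ÷ 18.015 g/mol = 0.23181 mol
mass O = 1.718 − (1.1135 + 0.23366) = 0.37082 g → mol O = 0.37082 ÷ 15.999 = 0.023178 mol
Divide by the smallest (0.023178 mol): C 4.000, H 10.001, O 1.000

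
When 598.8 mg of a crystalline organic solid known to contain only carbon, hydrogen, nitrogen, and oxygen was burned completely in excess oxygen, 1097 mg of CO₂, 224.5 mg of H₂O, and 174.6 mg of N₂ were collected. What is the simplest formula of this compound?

mol C = 1.097 g CO₂ ÷ 44.009 g/mol = 0.024927 mol
mol H = 2 × 0.2245 g H₂O ÷ 18.015 g/mol = 0.024924 mol
mol N = 2 × 0.1746 g N₂ ÷ 28.014 g/mol = 0.012465 mol
mass O = 0.5988 − (0.29939 + 0.025123 + 0.17460) = 0.099682 g → mol O = 0.099682 ÷ 15.999 = 0.0062305 mol
Divide by the smallest (0.0062305 mol): C 4.001, H 4.000, N 2.001, O 1.000

C4H4N2O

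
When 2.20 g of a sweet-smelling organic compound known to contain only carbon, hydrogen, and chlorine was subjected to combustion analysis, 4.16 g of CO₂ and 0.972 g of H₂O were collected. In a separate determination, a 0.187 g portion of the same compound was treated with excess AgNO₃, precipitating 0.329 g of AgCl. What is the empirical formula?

C7H8Cl2

mol C = 4.16 g CO₂ ÷ 44.009 g/mol = 0.09453 mol
mol H = 2 × 0.972 g H₂O ÷ 18.015 g/mol = 0.1079 mol
From the AgCl data: mol Cl per gram of compound = (0.329 ÷ 143.318) ÷ 0.187 = 0.01228 mol/g, so in the 2.20 g combustion sample mol Cl = 0.02701 mol
Divide by the smallest (0.02701 mol): C 3.500, H 3.996, Cl 1.000
Multiplying each by 2 gives whole numbers: C 7.00, H 7.99, Cl 2.00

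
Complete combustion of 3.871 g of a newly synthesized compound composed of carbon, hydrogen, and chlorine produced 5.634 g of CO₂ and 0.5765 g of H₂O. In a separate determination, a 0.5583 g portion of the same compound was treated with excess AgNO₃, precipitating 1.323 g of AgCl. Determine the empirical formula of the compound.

C2HCl

mol C = 5.634 g CO₂ ÷ 44.009 g/mol = 0.12802 mol
mol H = 2 × 0.5765 g H₂O ÷ 18.015 g/mol = 0.064002 mol
From the AgCl data: mol Cl per gram of compound = (1.323 ÷ 143.318) ÷ 0.5583 = 0.016535 mol/g, so in the 3.871 g combustion sample mol Cl = 0.064005 mol
Divide by the smallest (0.064002 mol): C 2.000, H 1.000, Cl 1.000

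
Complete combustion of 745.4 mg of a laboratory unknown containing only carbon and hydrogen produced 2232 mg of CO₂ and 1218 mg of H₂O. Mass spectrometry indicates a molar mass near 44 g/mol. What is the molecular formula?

C3H8

mol C = 2.232 g CO₂ ÷ 44.009 g/mol = 0.050717 mol
mol H = 2 × 1.218 g H₂O ÷ 18.015 g/mol = 0.13522 mol
Divide by the smallest (0.050717 mol): C 1.000, H 2.666
Multiplying each by 3 gives whole numbers: C 3.00, H 8.00
Empirical formula: C3H8
Empirical-formula mass = 44.10 g/mol; 44 ÷ 44.10 ≈ 1, so the molecular formula is C3H8.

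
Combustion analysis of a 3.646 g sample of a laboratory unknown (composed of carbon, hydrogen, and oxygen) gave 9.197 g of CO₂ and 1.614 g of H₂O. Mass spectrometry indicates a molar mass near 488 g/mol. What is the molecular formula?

mol C = 9.197 g CO₂ ÷ 44.009 g/mol = 0.20898 mol
mol H = 2 × 1.614 g H₂O ÷ 18.015 g/mol = 0.17918 mol
mass O = 3.646 − (2.5101 + 0.18062) = 0.95532 g → mol O = 0.95532 ÷ 15.999 = 0.059711 mol
Divide by the smallest (0.059711 mol): C 3.500, H 3.001, O 1.000
Multiplying each by 2 gives whole numbers: C 7.00, H 6.00, O 2.00
Empirical formula: C7H6O2
Empirical-formula mass = 122.12 g/mol; 488 ÷ 122.12 ≈ 4, so the molecular formula is C28H24O8.

C28H24O8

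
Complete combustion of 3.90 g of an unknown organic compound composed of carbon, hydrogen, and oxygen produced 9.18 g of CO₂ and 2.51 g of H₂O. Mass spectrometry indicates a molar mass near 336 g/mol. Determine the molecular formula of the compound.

mol C = 9.18 g CO₂ ÷ 44.009 g/mol = 0.2086 mol
mol H = 2 × 2.51 g H₂O ÷ 18.015 g/mol = 0.2787 mol
mass O = 3.90 − (2.505 + 0.2809) = 1.114 g → mol O = 1.114 ÷ 15.999 = 0.06961 mol
Divide by the smallest (0.06961 mol): C 2.997, H 4.003, O 1.000
Empirical formula: C3H4O
Empirical-formula mass = 56.06 g/mol; 336 ÷ 56.06 ≈ 6, so the molecular formula is C18H24O6.

C18H24O6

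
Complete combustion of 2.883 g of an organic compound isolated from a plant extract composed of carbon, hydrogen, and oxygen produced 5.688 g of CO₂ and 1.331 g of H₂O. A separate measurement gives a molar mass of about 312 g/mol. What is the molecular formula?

mol C = 5.688 g CO₂ ÷ 44.009 g/mol = 0.12925 mol
mol H = 2 × 1.331 g H₂O ÷ 18.015 g/mol = 0.14777 mol
mass O = 2.883 − (1.5524 + 0.14895) = 1.1817 g → mol O = 1.1817 ÷ 15.999 = 0.073859 mol
Divide by the smallest (0.073859 mol): C 1.750, H 2.001, O 1.000
Multiplying each by 4 gives whole numbers: C 7.00, H 8.00, O 4.00
Empirical formula: C7H8O4
Empirical-formula mass = 156.14 g/mol; 312 ÷ 156.14 ≈ 2, so the molecular formula is C14H16O8.

C14H16O8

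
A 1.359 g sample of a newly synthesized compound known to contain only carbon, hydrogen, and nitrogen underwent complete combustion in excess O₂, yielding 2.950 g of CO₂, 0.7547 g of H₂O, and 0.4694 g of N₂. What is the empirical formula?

C4H5N2

mol C = 2.950 g CO₂ ÷ 44.009 g/mol = 0.067032 mol
mol H = 2 × 0.7547 g H₂O ÷ 18.015 g/mol = 0.083786 mol
mol N = 2 × 0.4694 g N₂ ÷ 28.014 g/mol = 0.033512 mol
Divide by the smallest (0.033512 mol): C 2.000, H 2.500, N 1.000
Multiplying each by 2 gives whole numbers: C 4.00, H 5.00, N 2.00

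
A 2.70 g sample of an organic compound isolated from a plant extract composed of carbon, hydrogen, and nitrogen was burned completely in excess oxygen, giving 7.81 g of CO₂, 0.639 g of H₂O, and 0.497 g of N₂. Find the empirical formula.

mol C = 7.81 g CO₂ ÷ 44.009 g/mol = 0.1775 mol
mol H = 2 × 0.639 g H₂O ÷ 18.015 g/mol = 0.07094 mol
mol N = 2 × 0.497 g N₂ ÷ 28.014 g/mol = 0.03548 mol
Divide by the smallest (0.03548 mol): C 5.001, H 1.999, N 1.000

C5H2N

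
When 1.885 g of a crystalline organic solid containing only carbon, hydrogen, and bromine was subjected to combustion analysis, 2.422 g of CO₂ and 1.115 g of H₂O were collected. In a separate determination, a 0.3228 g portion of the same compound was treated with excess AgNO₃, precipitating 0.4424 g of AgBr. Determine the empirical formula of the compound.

mol C = 2.422 g CO₂ ÷ 44.009 g/mol = 0.055034 mol
mol H = 2 × 1.115 g H₂O ÷ 18.015 g/mol = 0.12379 mol
From the AgBr data: mol Br per gram of compound = (0.4424 ÷ 187.772) ÷ 0.3228 = 0.0072988 mol/g, so in the 1.885 g combustion sample mol Br = 0.013758 mol
Divide by the smallest (0.013758 mol): C 4.000, H 8.997, Br 1.000

C4H9Br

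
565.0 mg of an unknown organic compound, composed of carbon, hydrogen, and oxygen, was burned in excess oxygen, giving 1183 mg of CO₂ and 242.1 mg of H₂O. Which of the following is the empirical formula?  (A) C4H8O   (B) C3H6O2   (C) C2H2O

mol C = 1.183 g CO₂ ÷ 44.009 g/mol = 0.026881 mol
mol H = 2 × 0.2421 g H₂O ÷ 18.015 g/mol = 0.026878 mol
mass O = 0.5650 − (0.32287 + 0.027093) = 0.21504 g → mol O = 0.21504 ÷ 15.999 = 0.013441 mol
Divide by the smallest (0.013441 mol): C 2.000, H 2.000, O 1.000

(C) C2H2O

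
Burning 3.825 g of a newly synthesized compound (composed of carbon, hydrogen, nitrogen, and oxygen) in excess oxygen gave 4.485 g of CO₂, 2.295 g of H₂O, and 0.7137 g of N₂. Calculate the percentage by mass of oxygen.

42.63%

mol C = 4.485 g CO₂ ÷ 44.009 g/mol = 0.10191 mol
mol H = 2 × 2.295 g H₂O ÷ 18.015 g/mol = 0.25479 mol
mol N = 2 × 0.7137 g N₂ ÷ 28.014 g/mol = 0.050953 mol
mass O = 3.825 − (1.2241 + 0.25683 + 0.71370) = 1.6304 g → mol O = 1.6304 ÷ 15.999 = 0.10191 mol
mass % O = 1.6304 g ÷ 3.825 g × 100%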